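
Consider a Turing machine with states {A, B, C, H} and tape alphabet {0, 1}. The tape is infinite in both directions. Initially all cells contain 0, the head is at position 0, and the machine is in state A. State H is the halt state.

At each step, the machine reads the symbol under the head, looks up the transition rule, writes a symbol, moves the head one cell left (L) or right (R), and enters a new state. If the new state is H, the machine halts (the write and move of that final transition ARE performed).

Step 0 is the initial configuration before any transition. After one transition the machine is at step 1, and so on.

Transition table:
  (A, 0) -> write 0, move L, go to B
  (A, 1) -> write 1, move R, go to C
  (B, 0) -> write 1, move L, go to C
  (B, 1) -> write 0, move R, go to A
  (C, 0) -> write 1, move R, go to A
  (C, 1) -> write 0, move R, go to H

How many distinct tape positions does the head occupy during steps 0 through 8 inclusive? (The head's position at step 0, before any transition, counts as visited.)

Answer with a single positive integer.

Answer: 4

Derivation:
Step 1: in state A at pos 0, read 0 -> (A,0)->write 0,move L,goto B. Now: state=B, head=-1, tape[-2..1]=0000 (head:  ^)
Step 2: in state B at pos -1, read 0 -> (B,0)->write 1,move L,goto C. Now: state=C, head=-2, tape[-3..1]=00100 (head:  ^)
Step 3: in state C at pos -2, read 0 -> (C,0)->write 1,move R,goto A. Now: state=A, head=-1, tape[-3..1]=01100 (head:   ^)
Step 4: in state A at pos -1, read 1 -> (A,1)->write 1,move R,goto C. Now: state=C, head=0, tape[-3..1]=01100 (head:    ^)
Step 5: in state C at pos 0, read 0 -> (C,0)->write 1,move R,goto A. Now: state=A, head=1, tape[-3..2]=011100 (head:     ^)
Step 6: in state A at pos 1, read 0 -> (A,0)->write 0,move L,goto B. Now: state=B, head=0, tape[-3..2]=011100 (head:    ^)
Step 7: in state B at pos 0, read 1 -> (B,1)->write 0,move R,goto A. Now: state=A, head=1, tape[-3..2]=011000 (head:     ^)
Step 8: in state A at pos 1, read 0 -> (A,0)->write 0,move L,goto B. Now: state=B, head=0, tape[-3..2]=011000 (head:    ^)
Head positions at steps 0..8: starting at 0, distinct positions visited = {-2, -1, 0, 1} -> 4 position(s)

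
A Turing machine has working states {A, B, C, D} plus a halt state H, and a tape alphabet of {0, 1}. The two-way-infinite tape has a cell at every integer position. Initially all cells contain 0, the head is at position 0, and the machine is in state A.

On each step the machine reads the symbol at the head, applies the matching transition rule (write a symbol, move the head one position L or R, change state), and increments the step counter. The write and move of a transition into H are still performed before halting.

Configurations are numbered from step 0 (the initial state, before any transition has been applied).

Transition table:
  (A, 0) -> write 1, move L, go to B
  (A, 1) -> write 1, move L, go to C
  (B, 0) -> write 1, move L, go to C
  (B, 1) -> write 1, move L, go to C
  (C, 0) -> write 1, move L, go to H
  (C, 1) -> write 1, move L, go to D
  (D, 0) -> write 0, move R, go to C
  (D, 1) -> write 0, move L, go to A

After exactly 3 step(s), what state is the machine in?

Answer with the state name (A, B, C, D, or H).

Step 1: in state A at pos 0, read 0 -> (A,0)->write 1,move L,goto B. Now: state=B, head=-1, tape[-2..1]=0010 (head:  ^)
Step 2: in state B at pos -1, read 0 -> (B,0)->write 1,move L,goto C. Now: state=C, head=-2, tape[-3..1]=00110 (head:  ^)
Step 3: in state C at pos -2, read 0 -> (C,0)->write 1,move L,goto H. Now: state=H, head=-3, tape[-4..1]=001110 (head:  ^)

Answer: H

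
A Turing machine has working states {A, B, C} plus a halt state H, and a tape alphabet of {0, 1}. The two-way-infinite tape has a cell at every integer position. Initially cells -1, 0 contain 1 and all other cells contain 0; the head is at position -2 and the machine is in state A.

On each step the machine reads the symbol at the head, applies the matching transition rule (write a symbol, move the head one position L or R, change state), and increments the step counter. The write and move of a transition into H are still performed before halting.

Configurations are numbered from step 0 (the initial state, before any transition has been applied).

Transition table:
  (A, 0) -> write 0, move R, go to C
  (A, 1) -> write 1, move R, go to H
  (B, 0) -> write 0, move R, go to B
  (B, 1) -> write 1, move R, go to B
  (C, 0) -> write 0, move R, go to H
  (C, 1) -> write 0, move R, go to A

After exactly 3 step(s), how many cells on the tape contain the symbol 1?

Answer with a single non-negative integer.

Answer: 1

Derivation:
Step 1: in state A at pos -2, read 0 -> (A,0)->write 0,move R,goto C. Now: state=C, head=-1, tape[-3..1]=00110 (head:   ^)
Step 2: in state C at pos -1, read 1 -> (C,1)->write 0,move R,goto A. Now: state=A, head=0, tape[-3..1]=00010 (head:    ^)
Step 3: in state A at pos 0, read 1 -> (A,1)->write 1,move R,goto H. Now: state=H, head=1, tape[-3..2]=000100 (head:     ^)
Cells containing 1 after step 3: {0} -> 1 cell(s)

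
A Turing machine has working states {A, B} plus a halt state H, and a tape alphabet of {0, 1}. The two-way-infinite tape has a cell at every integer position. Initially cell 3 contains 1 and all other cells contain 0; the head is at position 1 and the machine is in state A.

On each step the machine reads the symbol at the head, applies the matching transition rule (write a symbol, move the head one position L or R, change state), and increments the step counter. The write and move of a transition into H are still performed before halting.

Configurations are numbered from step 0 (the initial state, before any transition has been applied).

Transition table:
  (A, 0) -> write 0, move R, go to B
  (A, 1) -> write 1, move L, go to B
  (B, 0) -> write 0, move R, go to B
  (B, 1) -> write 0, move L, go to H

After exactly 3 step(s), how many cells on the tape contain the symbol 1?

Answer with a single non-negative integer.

Step 1: in state A at pos 1, read 0 -> (A,0)->write 0,move R,goto B. Now: state=B, head=2, tape[0..4]=00010 (head:   ^)
Step 2: in state B at pos 2, read 0 -> (B,0)->write 0,move R,goto B. Now: state=B, head=3, tape[0..4]=00010 (head:    ^)
Step 3: in state B at pos 3, read 1 -> (B,1)->write 0,move L,goto H. Now: state=H, head=2, tape[0..4]=00000 (head:   ^)
No cell contains 1 after step 3 -> 0 cell(s)

Answer: 0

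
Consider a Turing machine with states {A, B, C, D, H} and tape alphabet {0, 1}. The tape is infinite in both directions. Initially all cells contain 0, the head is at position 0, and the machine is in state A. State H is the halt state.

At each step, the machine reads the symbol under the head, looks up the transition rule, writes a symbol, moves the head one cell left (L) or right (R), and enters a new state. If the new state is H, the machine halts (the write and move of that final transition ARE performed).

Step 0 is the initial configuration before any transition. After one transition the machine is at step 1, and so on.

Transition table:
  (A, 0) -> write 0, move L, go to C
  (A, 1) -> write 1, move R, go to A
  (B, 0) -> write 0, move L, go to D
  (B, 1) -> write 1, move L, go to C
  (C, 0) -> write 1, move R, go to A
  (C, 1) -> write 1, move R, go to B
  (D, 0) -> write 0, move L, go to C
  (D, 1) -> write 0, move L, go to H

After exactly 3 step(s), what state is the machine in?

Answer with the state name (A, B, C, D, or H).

Answer: C

Derivation:
Step 1: in state A at pos 0, read 0 -> (A,0)->write 0,move L,goto C. Now: state=C, head=-1, tape[-2..1]=0000 (head:  ^)
Step 2: in state C at pos -1, read 0 -> (C,0)->write 1,move R,goto A. Now: state=A, head=0, tape[-2..1]=0100 (head:   ^)
Step 3: in state A at pos 0, read 0 -> (A,0)->write 0,move L,goto C. Now: state=C, head=-1, tape[-2..1]=0100 (head:  ^)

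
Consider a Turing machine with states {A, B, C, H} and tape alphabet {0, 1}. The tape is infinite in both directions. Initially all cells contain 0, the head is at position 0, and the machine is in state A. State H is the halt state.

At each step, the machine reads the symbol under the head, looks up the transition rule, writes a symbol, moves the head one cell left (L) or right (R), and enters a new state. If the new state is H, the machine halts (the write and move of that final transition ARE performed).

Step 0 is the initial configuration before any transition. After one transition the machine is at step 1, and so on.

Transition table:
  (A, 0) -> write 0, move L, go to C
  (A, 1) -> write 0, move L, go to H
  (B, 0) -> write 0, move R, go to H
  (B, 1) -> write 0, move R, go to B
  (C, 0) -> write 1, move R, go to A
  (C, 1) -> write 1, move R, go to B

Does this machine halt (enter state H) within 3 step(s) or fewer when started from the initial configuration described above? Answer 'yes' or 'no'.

Step 1: in state A at pos 0, read 0 -> (A,0)->write 0,move L,goto C. Now: state=C, head=-1, tape[-2..1]=0000 (head:  ^)
Step 2: in state C at pos -1, read 0 -> (C,0)->write 1,move R,goto A. Now: state=A, head=0, tape[-2..1]=0100 (head:   ^)
Step 3: in state A at pos 0, read 0 -> (A,0)->write 0,move L,goto C. Now: state=C, head=-1, tape[-2..1]=0100 (head:  ^)
After 3 step(s): state = C (not H) -> not halted within 3 -> no

Answer: no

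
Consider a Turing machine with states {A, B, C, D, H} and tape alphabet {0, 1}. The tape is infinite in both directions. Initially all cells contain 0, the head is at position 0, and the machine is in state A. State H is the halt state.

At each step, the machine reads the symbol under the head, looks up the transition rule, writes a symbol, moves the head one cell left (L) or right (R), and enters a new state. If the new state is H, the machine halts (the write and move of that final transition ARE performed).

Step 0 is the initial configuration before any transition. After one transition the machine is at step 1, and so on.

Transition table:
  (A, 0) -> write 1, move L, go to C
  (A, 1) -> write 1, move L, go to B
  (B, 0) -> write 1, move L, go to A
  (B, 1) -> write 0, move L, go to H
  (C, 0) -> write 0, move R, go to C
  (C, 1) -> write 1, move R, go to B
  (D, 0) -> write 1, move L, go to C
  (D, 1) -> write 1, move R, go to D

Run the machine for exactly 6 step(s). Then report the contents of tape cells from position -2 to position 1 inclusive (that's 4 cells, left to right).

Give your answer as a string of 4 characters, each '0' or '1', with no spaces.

Answer: 0111

Derivation:
Step 1: in state A at pos 0, read 0 -> (A,0)->write 1,move L,goto C. Now: state=C, head=-1, tape[-2..1]=0010 (head:  ^)
Step 2: in state C at pos -1, read 0 -> (C,0)->write 0,move R,goto C. Now: state=C, head=0, tape[-2..1]=0010 (head:   ^)
Step 3: in state C at pos 0, read 1 -> (C,1)->write 1,move R,goto B. Now: state=B, head=1, tape[-2..2]=00100 (head:    ^)
Step 4: in state B at pos 1, read 0 -> (B,0)->write 1,move L,goto A. Now: state=A, head=0, tape[-2..2]=00110 (head:   ^)
Step 5: in state A at pos 0, read 1 -> (A,1)->write 1,move L,goto B. Now: state=B, head=-1, tape[-2..2]=00110 (head:  ^)
Step 6: in state B at pos -1, read 0 -> (B,0)->write 1,move L,goto A. Now: state=A, head=-2, tape[-3..2]=001110 (head:  ^)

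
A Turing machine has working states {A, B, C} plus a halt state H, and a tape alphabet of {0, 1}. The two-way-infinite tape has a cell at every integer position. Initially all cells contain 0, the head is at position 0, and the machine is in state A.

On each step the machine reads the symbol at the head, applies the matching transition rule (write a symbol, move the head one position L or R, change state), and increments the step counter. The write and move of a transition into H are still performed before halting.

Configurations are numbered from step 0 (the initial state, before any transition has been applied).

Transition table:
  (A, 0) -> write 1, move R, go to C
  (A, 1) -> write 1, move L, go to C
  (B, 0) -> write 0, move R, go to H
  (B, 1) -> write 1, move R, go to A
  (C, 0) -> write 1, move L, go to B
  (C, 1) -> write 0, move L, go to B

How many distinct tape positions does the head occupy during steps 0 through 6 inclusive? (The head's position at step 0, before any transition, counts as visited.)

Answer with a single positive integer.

Step 1: in state A at pos 0, read 0 -> (A,0)->write 1,move R,goto C. Now: state=C, head=1, tape[-1..2]=0100 (head:   ^)
Step 2: in state C at pos 1, read 0 -> (C,0)->write 1,move L,goto B. Now: state=B, head=0, tape[-1..2]=0110 (head:  ^)
Step 3: in state B at pos 0, read 1 -> (B,1)->write 1,move R,goto A. Now: state=A, head=1, tape[-1..2]=0110 (head:   ^)
Step 4: in state A at pos 1, read 1 -> (A,1)->write 1,move L,goto C. Now: state=C, head=0, tape[-1..2]=0110 (head:  ^)
Step 5: in state C at pos 0, read 1 -> (C,1)->write 0,move L,goto B. Now: state=B, head=-1, tape[-2..2]=00010 (head:  ^)
Step 6: in state B at pos -1, read 0 -> (B,0)->write 0,move R,goto H. Now: state=H, head=0, tape[-2..2]=00010 (head:   ^)
Head positions at steps 0..6: starting at 0, distinct positions visited = {-1, 0, 1} -> 3 position(s)

Answer: 3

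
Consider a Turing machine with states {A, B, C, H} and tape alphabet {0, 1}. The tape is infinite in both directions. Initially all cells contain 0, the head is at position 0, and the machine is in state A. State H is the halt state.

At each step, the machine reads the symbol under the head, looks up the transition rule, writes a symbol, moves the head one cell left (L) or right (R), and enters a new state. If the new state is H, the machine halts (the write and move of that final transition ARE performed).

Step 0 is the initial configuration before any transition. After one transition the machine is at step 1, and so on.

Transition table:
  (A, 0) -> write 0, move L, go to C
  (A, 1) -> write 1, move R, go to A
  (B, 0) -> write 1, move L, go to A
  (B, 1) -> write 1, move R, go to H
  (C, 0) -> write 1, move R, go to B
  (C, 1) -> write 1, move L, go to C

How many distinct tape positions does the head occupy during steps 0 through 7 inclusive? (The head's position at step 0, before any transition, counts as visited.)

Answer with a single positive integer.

Answer: 3

Derivation:
Step 1: in state A at pos 0, read 0 -> (A,0)->write 0,move L,goto C. Now: state=C, head=-1, tape[-2..1]=0000 (head:  ^)
Step 2: in state C at pos -1, read 0 -> (C,0)->write 1,move R,goto B. Now: state=B, head=0, tape[-2..1]=0100 (head:   ^)
Step 3: in state B at pos 0, read 0 -> (B,0)->write 1,move L,goto A. Now: state=A, head=-1, tape[-2..1]=0110 (head:  ^)
Step 4: in state A at pos -1, read 1 -> (A,1)->write 1,move R,goto A. Now: state=A, head=0, tape[-2..1]=0110 (head:   ^)
Step 5: in state A at pos 0, read 1 -> (A,1)->write 1,move R,goto A. Now: state=A, head=1, tape[-2..2]=01100 (head:    ^)
Step 6: in state A at pos 1, read 0 -> (A,0)->write 0,move L,goto C. Now: state=C, head=0, tape[-2..2]=01100 (head:   ^)
Step 7: in state C at pos 0, read 1 -> (C,1)->write 1,move L,goto C. Now: state=C, head=-1, tape[-2..2]=01100 (head:  ^)
Head positions at steps 0..7: starting at 0, distinct positions visited = {-1, 0, 1} -> 3 position(s)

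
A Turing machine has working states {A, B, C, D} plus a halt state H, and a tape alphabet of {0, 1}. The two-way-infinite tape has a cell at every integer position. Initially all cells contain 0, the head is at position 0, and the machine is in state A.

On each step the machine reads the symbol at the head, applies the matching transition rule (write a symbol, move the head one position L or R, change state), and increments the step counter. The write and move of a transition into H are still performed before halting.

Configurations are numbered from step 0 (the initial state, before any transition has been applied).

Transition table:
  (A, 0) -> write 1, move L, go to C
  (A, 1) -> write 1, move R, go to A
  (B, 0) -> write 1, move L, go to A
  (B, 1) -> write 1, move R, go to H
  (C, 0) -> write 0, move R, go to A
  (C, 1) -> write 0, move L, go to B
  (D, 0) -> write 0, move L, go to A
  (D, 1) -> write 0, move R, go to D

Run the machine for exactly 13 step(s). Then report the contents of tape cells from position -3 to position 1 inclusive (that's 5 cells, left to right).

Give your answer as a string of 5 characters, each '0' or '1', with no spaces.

Answer: 01011

Derivation:
Step 1: in state A at pos 0, read 0 -> (A,0)->write 1,move L,goto C. Now: state=C, head=-1, tape[-2..1]=0010 (head:  ^)
Step 2: in state C at pos -1, read 0 -> (C,0)->write 0,move R,goto A. Now: state=A, head=0, tape[-2..1]=0010 (head:   ^)
Step 3: in state A at pos 0, read 1 -> (A,1)->write 1,move R,goto A. Now: state=A, head=1, tape[-2..2]=00100 (head:    ^)
Step 4: in state A at pos 1, read 0 -> (A,0)->write 1,move L,goto C. Now: state=C, head=0, tape[-2..2]=00110 (head:   ^)
Step 5: in state C at pos 0, read 1 -> (C,1)->write 0,move L,goto B. Now: state=B, head=-1, tape[-2..2]=00010 (head:  ^)
Step 6: in state B at pos -1, read 0 -> (B,0)->write 1,move L,goto A. Now: state=A, head=-2, tape[-3..2]=001010 (head:  ^)
Step 7: in state A at pos -2, read 0 -> (A,0)->write 1,move L,goto C. Now: state=C, head=-3, tape[-4..2]=0011010 (head:  ^)
Step 8: in state C at pos -3, read 0 -> (C,0)->write 0,move R,goto A. Now: state=A, head=-2, tape[-4..2]=0011010 (head:   ^)
Step 9: in state A at pos -2, read 1 -> (A,1)->write 1,move R,goto A. Now: state=A, head=-1, tape[-4..2]=0011010 (head:    ^)
Step 10: in state A at pos -1, read 1 -> (A,1)->write 1,move R,goto A. Now: state=A, head=0, tape[-4..2]=0011010 (head:     ^)
Step 11: in state A at pos 0, read 0 -> (A,0)->write 1,move L,goto C. Now: state=C, head=-1, tape[-4..2]=0011110 (head:    ^)
Step 12: in state C at pos -1, read 1 -> (C,1)->write 0,move L,goto B. Now: state=B, head=-2, tape[-4..2]=0010110 (head:   ^)
Step 13: in state B at pos -2, read 1 -> (B,1)->write 1,move R,goto H. Now: state=H, head=-1, tape[-4..2]=0010110 (head:    ^)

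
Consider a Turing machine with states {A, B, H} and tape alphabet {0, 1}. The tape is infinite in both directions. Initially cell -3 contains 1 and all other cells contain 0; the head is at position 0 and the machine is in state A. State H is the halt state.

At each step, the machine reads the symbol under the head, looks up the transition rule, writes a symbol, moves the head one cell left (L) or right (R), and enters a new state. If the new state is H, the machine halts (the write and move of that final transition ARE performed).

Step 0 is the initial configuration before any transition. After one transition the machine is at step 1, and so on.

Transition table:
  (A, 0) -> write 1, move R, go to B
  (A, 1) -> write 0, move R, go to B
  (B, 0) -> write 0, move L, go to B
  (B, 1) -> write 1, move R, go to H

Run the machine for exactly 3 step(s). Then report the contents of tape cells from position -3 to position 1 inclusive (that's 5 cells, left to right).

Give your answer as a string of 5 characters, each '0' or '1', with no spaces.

Step 1: in state A at pos 0, read 0 -> (A,0)->write 1,move R,goto B. Now: state=B, head=1, tape[-4..2]=0100100 (head:      ^)
Step 2: in state B at pos 1, read 0 -> (B,0)->write 0,move L,goto B. Now: state=B, head=0, tape[-4..2]=0100100 (head:     ^)
Step 3: in state B at pos 0, read 1 -> (B,1)->write 1,move R,goto H. Now: state=H, head=1, tape[-4..2]=0100100 (head:      ^)

Answer: 10010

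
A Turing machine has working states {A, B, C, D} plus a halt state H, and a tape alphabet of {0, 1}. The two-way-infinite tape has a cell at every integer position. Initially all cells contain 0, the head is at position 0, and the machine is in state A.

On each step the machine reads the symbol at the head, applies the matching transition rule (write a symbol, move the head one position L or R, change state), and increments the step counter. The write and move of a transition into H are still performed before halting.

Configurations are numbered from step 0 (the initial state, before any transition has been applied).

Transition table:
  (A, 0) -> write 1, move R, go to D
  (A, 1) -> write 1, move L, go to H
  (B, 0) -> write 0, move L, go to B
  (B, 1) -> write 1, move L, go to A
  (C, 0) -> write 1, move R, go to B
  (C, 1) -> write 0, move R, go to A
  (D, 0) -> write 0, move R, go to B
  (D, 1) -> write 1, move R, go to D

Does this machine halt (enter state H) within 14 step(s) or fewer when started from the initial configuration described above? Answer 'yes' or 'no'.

Answer: yes

Derivation:
Step 1: in state A at pos 0, read 0 -> (A,0)->write 1,move R,goto D. Now: state=D, head=1, tape[-1..2]=0100 (head:   ^)
Step 2: in state D at pos 1, read 0 -> (D,0)->write 0,move R,goto B. Now: state=B, head=2, tape[-1..3]=01000 (head:    ^)
Step 3: in state B at pos 2, read 0 -> (B,0)->write 0,move L,goto B. Now: state=B, head=1, tape[-1..3]=01000 (head:   ^)
Step 4: in state B at pos 1, read 0 -> (B,0)->write 0,move L,goto B. Now: state=B, head=0, tape[-1..3]=01000 (head:  ^)
Step 5: in state B at pos 0, read 1 -> (B,1)->write 1,move L,goto A. Now: state=A, head=-1, tape[-2..3]=001000 (head:  ^)
Step 6: in state A at pos -1, read 0 -> (A,0)->write 1,move R,goto D. Now: state=D, head=0, tape[-2..3]=011000 (head:   ^)
Step 7: in state D at pos 0, read 1 -> (D,1)->write 1,move R,goto D. Now: state=D, head=1, tape[-2..3]=011000 (head:    ^)
Step 8: in state D at pos 1, read 0 -> (D,0)->write 0,move R,goto B. Now: state=B, head=2, tape[-2..3]=011000 (head:     ^)
Step 9: in state B at pos 2, read 0 -> (B,0)->write 0,move L,goto B. Now: state=B, head=1, tape[-2..3]=011000 (head:    ^)
Step 10: in state B at pos 1, read 0 -> (B,0)->write 0,move L,goto B. Now: state=B, head=0, tape[-2..3]=011000 (head:   ^)
Step 11: in state B at pos 0, read 1 -> (B,1)->write 1,move L,goto A. Now: state=A, head=-1, tape[-2..3]=011000 (head:  ^)
Step 12: in state A at pos -1, read 1 -> (A,1)->write 1,move L,goto H. Now: state=H, head=-2, tape[-3..3]=0011000 (head:  ^)
State H reached at step 12; 12 <= 14 -> yes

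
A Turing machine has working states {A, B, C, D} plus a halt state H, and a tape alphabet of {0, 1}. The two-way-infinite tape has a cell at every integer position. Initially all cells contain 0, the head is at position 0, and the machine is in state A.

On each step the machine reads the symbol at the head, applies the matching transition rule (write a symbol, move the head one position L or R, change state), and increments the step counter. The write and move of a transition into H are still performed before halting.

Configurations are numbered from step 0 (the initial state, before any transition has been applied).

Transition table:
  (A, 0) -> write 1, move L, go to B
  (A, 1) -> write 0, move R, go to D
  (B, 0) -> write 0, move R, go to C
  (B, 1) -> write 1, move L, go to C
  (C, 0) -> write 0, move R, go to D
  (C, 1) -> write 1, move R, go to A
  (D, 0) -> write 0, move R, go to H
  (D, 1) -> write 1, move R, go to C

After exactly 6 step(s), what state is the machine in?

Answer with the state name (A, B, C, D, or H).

Step 1: in state A at pos 0, read 0 -> (A,0)->write 1,move L,goto B. Now: state=B, head=-1, tape[-2..1]=0010 (head:  ^)
Step 2: in state B at pos -1, read 0 -> (B,0)->write 0,move R,goto C. Now: state=C, head=0, tape[-2..1]=0010 (head:   ^)
Step 3: in state C at pos 0, read 1 -> (C,1)->write 1,move R,goto A. Now: state=A, head=1, tape[-2..2]=00100 (head:    ^)
Step 4: in state A at pos 1, read 0 -> (A,0)->write 1,move L,goto B. Now: state=B, head=0, tape[-2..2]=00110 (head:   ^)
Step 5: in state B at pos 0, read 1 -> (B,1)->write 1,move L,goto C. Now: state=C, head=-1, tape[-2..2]=00110 (head:  ^)
Step 6: in state C at pos -1, read 0 -> (C,0)->write 0,move R,goto D. Now: state=D, head=0, tape[-2..2]=00110 (head:   ^)

Answer: D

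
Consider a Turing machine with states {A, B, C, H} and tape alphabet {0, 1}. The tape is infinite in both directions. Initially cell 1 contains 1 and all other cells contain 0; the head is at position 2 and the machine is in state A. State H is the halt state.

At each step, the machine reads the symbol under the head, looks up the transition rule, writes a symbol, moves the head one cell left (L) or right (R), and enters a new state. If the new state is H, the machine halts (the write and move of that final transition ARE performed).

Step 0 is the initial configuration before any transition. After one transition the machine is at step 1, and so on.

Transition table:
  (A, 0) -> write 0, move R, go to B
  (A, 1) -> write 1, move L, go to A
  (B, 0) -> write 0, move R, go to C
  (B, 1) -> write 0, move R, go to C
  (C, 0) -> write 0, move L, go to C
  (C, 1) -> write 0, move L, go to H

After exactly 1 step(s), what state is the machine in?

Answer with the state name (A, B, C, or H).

Answer: B

Derivation:
Step 1: in state A at pos 2, read 0 -> (A,0)->write 0,move R,goto B. Now: state=B, head=3, tape[0..4]=01000 (head:    ^)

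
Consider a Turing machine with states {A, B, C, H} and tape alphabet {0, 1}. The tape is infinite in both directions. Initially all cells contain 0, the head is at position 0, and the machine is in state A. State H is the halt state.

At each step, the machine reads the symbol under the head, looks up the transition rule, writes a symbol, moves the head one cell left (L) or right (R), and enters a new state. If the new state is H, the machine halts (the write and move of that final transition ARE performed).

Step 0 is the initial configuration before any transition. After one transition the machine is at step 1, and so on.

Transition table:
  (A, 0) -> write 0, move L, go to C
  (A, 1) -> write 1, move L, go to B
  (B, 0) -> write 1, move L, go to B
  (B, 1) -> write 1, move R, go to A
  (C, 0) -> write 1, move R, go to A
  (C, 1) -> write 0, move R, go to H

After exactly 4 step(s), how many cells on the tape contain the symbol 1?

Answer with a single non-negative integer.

Answer: 0

Derivation:
Step 1: in state A at pos 0, read 0 -> (A,0)->write 0,move L,goto C. Now: state=C, head=-1, tape[-2..1]=0000 (head:  ^)
Step 2: in state C at pos -1, read 0 -> (C,0)->write 1,move R,goto A. Now: state=A, head=0, tape[-2..1]=0100 (head:   ^)
Step 3: in state A at pos 0, read 0 -> (A,0)->write 0,move L,goto C. Now: state=C, head=-1, tape[-2..1]=0100 (head:  ^)
Step 4: in state C at pos -1, read 1 -> (C,1)->write 0,move R,goto H. Now: state=H, head=0, tape[-2..1]=0000 (head:   ^)
No cell contains 1 after step 4 -> 0 cell(s)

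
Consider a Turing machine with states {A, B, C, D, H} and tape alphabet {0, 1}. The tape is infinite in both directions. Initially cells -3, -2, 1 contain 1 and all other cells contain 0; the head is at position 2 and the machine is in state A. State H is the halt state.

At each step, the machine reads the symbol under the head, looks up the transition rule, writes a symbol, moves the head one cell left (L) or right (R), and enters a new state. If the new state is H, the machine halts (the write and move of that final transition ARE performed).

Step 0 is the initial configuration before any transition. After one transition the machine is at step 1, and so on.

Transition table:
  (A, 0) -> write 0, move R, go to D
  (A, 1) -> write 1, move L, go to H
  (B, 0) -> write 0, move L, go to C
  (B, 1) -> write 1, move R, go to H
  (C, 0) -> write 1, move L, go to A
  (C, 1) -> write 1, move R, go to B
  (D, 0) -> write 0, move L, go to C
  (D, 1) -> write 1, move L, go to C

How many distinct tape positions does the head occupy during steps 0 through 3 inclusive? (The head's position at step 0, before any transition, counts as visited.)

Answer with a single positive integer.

Step 1: in state A at pos 2, read 0 -> (A,0)->write 0,move R,goto D. Now: state=D, head=3, tape[-4..4]=011001000 (head:        ^)
Step 2: in state D at pos 3, read 0 -> (D,0)->write 0,move L,goto C. Now: state=C, head=2, tape[-4..4]=011001000 (head:       ^)
Step 3: in state C at pos 2, read 0 -> (C,0)->write 1,move L,goto A. Now: state=A, head=1, tape[-4..4]=011001100 (head:      ^)
Head positions at steps 0..3: starting at 2, distinct positions visited = {1, 2, 3} -> 3 position(s)

Answer: 3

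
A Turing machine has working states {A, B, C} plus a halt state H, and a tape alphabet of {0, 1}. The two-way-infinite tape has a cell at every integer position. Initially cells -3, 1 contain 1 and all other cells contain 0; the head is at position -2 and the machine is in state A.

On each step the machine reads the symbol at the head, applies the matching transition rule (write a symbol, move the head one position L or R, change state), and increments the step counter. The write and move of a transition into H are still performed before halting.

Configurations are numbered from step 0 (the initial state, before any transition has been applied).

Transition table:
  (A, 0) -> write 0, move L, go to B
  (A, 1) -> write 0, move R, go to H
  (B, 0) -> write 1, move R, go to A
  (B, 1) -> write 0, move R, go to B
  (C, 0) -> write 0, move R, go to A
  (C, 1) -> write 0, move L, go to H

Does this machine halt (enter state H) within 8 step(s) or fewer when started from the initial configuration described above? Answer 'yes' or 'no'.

Answer: no

Derivation:
Step 1: in state A at pos -2, read 0 -> (A,0)->write 0,move L,goto B. Now: state=B, head=-3, tape[-4..2]=0100010 (head:  ^)
Step 2: in state B at pos -3, read 1 -> (B,1)->write 0,move R,goto B. Now: state=B, head=-2, tape[-4..2]=0000010 (head:   ^)
Step 3: in state B at pos -2, read 0 -> (B,0)->write 1,move R,goto A. Now: state=A, head=-1, tape[-4..2]=0010010 (head:    ^)
Step 4: in state A at pos -1, read 0 -> (A,0)->write 0,move L,goto B. Now: state=B, head=-2, tape[-4..2]=0010010 (head:   ^)
Step 5: in state B at pos -2, read 1 -> (B,1)->write 0,move R,goto B. Now: state=B, head=-1, tape[-4..2]=0000010 (head:    ^)
Step 6: in state B at pos -1, read 0 -> (B,0)->write 1,move R,goto A. Now: state=A, head=0, tape[-4..2]=0001010 (head:     ^)
Step 7: in state A at pos 0, read 0 -> (A,0)->write 0,move L,goto B. Now: state=B, head=-1, tape[-4..2]=0001010 (head:    ^)
Step 8: in state B at pos -1, read 1 -> (B,1)->write 0,move R,goto B. Now: state=B, head=0, tape[-4..2]=0000010 (head:     ^)
After 8 step(s): state = B (not H) -> not halted within 8 -> no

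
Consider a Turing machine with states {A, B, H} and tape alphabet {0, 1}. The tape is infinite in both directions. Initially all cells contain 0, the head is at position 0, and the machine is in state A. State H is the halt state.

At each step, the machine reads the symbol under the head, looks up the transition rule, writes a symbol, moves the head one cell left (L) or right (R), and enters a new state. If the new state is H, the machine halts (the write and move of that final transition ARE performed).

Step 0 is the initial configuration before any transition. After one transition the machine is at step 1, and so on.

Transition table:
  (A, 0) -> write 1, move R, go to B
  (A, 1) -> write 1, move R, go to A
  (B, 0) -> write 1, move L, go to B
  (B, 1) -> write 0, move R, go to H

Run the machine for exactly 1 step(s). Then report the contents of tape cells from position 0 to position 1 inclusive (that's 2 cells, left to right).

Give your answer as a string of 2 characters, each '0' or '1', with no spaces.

Step 1: in state A at pos 0, read 0 -> (A,0)->write 1,move R,goto B. Now: state=B, head=1, tape[-1..2]=0100 (head:   ^)

Answer: 10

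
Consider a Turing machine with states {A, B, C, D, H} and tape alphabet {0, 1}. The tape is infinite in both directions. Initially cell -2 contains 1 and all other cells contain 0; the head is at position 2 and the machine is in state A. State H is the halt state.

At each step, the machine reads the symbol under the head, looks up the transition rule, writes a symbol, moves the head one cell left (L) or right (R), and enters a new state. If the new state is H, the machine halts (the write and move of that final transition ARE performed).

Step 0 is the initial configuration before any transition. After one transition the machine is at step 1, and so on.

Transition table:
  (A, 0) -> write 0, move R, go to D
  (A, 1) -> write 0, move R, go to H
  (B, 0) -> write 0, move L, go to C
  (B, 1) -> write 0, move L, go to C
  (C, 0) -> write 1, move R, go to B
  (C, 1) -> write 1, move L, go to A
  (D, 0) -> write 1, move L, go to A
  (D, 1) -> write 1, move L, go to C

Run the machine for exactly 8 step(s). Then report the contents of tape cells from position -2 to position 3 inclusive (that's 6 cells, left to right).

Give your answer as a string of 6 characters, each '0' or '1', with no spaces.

Step 1: in state A at pos 2, read 0 -> (A,0)->write 0,move R,goto D. Now: state=D, head=3, tape[-3..4]=01000000 (head:       ^)
Step 2: in state D at pos 3, read 0 -> (D,0)->write 1,move L,goto A. Now: state=A, head=2, tape[-3..4]=01000010 (head:      ^)
Step 3: in state A at pos 2, read 0 -> (A,0)->write 0,move R,goto D. Now: state=D, head=3, tape[-3..4]=01000010 (head:       ^)
Step 4: in state D at pos 3, read 1 -> (D,1)->write 1,move L,goto C. Now: state=C, head=2, tape[-3..4]=01000010 (head:      ^)
Step 5: in state C at pos 2, read 0 -> (C,0)->write 1,move R,goto B. Now: state=B, head=3, tape[-3..4]=01000110 (head:       ^)
Step 6: in state B at pos 3, read 1 -> (B,1)->write 0,move L,goto C. Now: state=C, head=2, tape[-3..4]=01000100 (head:      ^)
Step 7: in state C at pos 2, read 1 -> (C,1)->write 1,move L,goto A. Now: state=A, head=1, tape[-3..4]=01000100 (head:     ^)
Step 8: in state A at pos 1, read 0 -> (A,0)->write 0,move R,goto D. Now: state=D, head=2, tape[-3..4]=01000100 (head:      ^)

Answer: 100010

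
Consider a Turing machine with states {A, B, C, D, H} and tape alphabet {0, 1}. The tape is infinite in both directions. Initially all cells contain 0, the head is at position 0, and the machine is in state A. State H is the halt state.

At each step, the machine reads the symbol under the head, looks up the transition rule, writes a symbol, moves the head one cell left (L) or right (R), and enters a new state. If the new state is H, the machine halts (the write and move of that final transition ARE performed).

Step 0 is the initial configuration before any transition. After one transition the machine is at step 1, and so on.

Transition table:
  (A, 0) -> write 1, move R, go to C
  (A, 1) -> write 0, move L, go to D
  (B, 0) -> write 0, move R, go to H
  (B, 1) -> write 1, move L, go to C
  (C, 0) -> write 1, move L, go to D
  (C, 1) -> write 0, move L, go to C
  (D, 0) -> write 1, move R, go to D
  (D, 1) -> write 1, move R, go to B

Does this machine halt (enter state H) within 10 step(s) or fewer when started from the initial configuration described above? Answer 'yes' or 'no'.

Answer: yes

Derivation:
Step 1: in state A at pos 0, read 0 -> (A,0)->write 1,move R,goto C. Now: state=C, head=1, tape[-1..2]=0100 (head:   ^)
Step 2: in state C at pos 1, read 0 -> (C,0)->write 1,move L,goto D. Now: state=D, head=0, tape[-1..2]=0110 (head:  ^)
Step 3: in state D at pos 0, read 1 -> (D,1)->write 1,move R,goto B. Now: state=B, head=1, tape[-1..2]=0110 (head:   ^)
Step 4: in state B at pos 1, read 1 -> (B,1)->write 1,move L,goto C. Now: state=C, head=0, tape[-1..2]=0110 (head:  ^)
Step 5: in state C at pos 0, read 1 -> (C,1)->write 0,move L,goto C. Now: state=C, head=-1, tape[-2..2]=00010 (head:  ^)
Step 6: in state C at pos -1, read 0 -> (C,0)->write 1,move L,goto D. Now: state=D, head=-2, tape[-3..2]=001010 (head:  ^)
Step 7: in state D at pos -2, read 0 -> (D,0)->write 1,move R,goto D. Now: state=D, head=-1, tape[-3..2]=011010 (head:   ^)
Step 8: in state D at pos -1, read 1 -> (D,1)->write 1,move R,goto B. Now: state=B, head=0, tape[-3..2]=011010 (head:    ^)
Step 9: in state B at pos 0, read 0 -> (B,0)->write 0,move R,goto H. Now: state=H, head=1, tape[-3..2]=011010 (head:     ^)
State H reached at step 9; 9 <= 10 -> yes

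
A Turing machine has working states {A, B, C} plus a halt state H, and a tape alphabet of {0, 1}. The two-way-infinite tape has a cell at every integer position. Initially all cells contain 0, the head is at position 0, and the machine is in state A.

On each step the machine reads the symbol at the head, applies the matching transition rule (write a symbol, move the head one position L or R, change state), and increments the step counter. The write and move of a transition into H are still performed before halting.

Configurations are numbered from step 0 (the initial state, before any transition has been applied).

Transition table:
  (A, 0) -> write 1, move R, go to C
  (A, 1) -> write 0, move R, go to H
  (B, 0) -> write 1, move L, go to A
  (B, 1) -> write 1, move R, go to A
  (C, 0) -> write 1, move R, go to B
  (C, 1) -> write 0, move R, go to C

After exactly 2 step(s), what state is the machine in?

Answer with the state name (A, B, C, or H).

Answer: B

Derivation:
Step 1: in state A at pos 0, read 0 -> (A,0)->write 1,move R,goto C. Now: state=C, head=1, tape[-1..2]=0100 (head:   ^)
Step 2: in state C at pos 1, read 0 -> (C,0)->write 1,move R,goto B. Now: state=B, head=2, tape[-1..3]=01100 (head:    ^)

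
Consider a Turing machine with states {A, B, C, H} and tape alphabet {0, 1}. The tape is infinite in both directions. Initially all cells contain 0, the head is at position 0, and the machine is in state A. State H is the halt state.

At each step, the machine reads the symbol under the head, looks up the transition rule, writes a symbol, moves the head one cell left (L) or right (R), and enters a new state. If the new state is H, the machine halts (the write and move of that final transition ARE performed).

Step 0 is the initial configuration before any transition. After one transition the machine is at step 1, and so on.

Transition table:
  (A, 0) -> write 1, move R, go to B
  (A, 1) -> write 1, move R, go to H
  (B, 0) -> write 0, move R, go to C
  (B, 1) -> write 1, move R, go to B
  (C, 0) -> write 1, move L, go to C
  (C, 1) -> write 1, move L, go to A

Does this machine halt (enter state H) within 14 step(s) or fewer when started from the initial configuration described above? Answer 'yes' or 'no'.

Step 1: in state A at pos 0, read 0 -> (A,0)->write 1,move R,goto B. Now: state=B, head=1, tape[-1..2]=0100 (head:   ^)
Step 2: in state B at pos 1, read 0 -> (B,0)->write 0,move R,goto C. Now: state=C, head=2, tape[-1..3]=01000 (head:    ^)
Step 3: in state C at pos 2, read 0 -> (C,0)->write 1,move L,goto C. Now: state=C, head=1, tape[-1..3]=01010 (head:   ^)
Step 4: in state C at pos 1, read 0 -> (C,0)->write 1,move L,goto C. Now: state=C, head=0, tape[-1..3]=01110 (head:  ^)
Step 5: in state C at pos 0, read 1 -> (C,1)->write 1,move L,goto A. Now: state=A, head=-1, tape[-2..3]=001110 (head:  ^)
Step 6: in state A at pos -1, read 0 -> (A,0)->write 1,move R,goto B. Now: state=B, head=0, tape[-2..3]=011110 (head:   ^)
Step 7: in state B at pos 0, read 1 -> (B,1)->write 1,move R,goto B. Now: state=B, head=1, tape[-2..3]=011110 (head:    ^)
Step 8: in state B at pos 1, read 1 -> (B,1)->write 1,move R,goto B. Now: state=B, head=2, tape[-2..3]=011110 (head:     ^)
Step 9: in state B at pos 2, read 1 -> (B,1)->write 1,move R,goto B. Now: state=B, head=3, tape[-2..4]=0111100 (head:      ^)
Step 10: in state B at pos 3, read 0 -> (B,0)->write 0,move R,goto C. Now: state=C, head=4, tape[-2..5]=01111000 (head:       ^)
Step 11: in state C at pos 4, read 0 -> (C,0)->write 1,move L,goto C. Now: state=C, head=3, tape[-2..5]=01111010 (head:      ^)
Step 12: in state C at pos 3, read 0 -> (C,0)->write 1,move L,goto C. Now: state=C, head=2, tape[-2..5]=01111110 (head:     ^)
Step 13: in state C at pos 2, read 1 -> (C,1)->write 1,move L,goto A. Now: state=A, head=1, tape[-2..5]=01111110 (head:    ^)
Step 14: in state A at pos 1, read 1 -> (A,1)->write 1,move R,goto H. Now: state=H, head=2, tape[-2..5]=01111110 (head:     ^)
State H reached at step 14; 14 <= 14 -> yes

Answer: yes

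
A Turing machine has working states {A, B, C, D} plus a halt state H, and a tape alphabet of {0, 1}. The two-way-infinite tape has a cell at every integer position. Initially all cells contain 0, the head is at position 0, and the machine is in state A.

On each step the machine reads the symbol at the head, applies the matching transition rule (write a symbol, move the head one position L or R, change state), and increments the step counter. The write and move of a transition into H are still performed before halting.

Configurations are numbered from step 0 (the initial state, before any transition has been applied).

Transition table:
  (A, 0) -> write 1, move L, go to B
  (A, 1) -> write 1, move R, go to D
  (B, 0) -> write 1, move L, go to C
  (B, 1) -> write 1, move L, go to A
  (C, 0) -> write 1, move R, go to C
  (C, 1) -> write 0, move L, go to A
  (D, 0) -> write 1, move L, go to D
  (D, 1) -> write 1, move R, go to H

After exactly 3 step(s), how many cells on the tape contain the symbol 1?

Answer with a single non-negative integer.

Step 1: in state A at pos 0, read 0 -> (A,0)->write 1,move L,goto B. Now: state=B, head=-1, tape[-2..1]=0010 (head:  ^)
Step 2: in state B at pos -1, read 0 -> (B,0)->write 1,move L,goto C. Now: state=C, head=-2, tape[-3..1]=00110 (head:  ^)
Step 3: in state C at pos -2, read 0 -> (C,0)->write 1,move R,goto C. Now: state=C, head=-1, tape[-3..1]=01110 (head:   ^)
Cells containing 1 after step 3: {-2, -1, 0} -> 3 cell(s)

Answer: 3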